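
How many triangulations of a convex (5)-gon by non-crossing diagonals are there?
C_3 = 5

These polygon triangulations are counted by the Catalan number C_n = (1/(n + 1)) · C(2n, n). For n = 3: C_3 = (1/4) · C(6, 3) = 20/4 = 5.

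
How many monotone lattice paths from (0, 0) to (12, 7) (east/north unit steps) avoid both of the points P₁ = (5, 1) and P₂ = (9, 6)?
Number of paths = 23096

Inclusion–exclusion. Total paths: C(19, 12) = 50388. Through P₁: C(6, 5)·C(13, 7) = 10296. Through P₂: C(15, 9)·C(4, 3) = 20020. Since P₁ is strictly southwest of P₂, a monotone path through both must visit P₁ then P₂; paths through both = C(6, 5)·C(9, 4)·C(4, 3) = 3024. Avoid both = 50388 − 10296 − 20020 + 3024 = 23096.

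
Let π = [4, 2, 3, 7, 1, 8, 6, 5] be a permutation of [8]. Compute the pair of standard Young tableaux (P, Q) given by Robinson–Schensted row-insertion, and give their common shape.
P = [1, 3, 5, 8] / [2, 6] / [4, 7];  Q = [1, 3, 4, 6] / [2, 7] / [5, 8];  common shape = (4, 2, 2)

Row-insert the values π_1, π_2, … into P one at a time, bumping the leftmost entry strictly greater than the inserted value down to the next row. The recording tableau Q records, in position (i, j), the step at which that cell was added to P.
  Insert 4 (step 1): P = [4];  Q = [1]
  Insert 2 (step 2): P = [2] / [4];  Q = [1] / [2]
  Insert 3 (step 3): P = [2, 3] / [4];  Q = [1, 3] / [2]
  Insert 7 (step 4): P = [2, 3, 7] / [4];  Q = [1, 3, 4] / [2]
  Insert 1 (step 5): P = [1, 3, 7] / [2] / [4];  Q = [1, 3, 4] / [2] / [5]
  Insert 8 (step 6): P = [1, 3, 7, 8] / [2] / [4];  Q = [1, 3, 4, 6] / [2] / [5]
  Insert 6 (step 7): P = [1, 3, 6, 8] / [2, 7] / [4];  Q = [1, 3, 4, 6] / [2, 7] / [5]
  Insert 5 (step 8): P = [1, 3, 5, 8] / [2, 6] / [4, 7];  Q = [1, 3, 4, 6] / [2, 7] / [5, 8]
Final shape: (4, 2, 2).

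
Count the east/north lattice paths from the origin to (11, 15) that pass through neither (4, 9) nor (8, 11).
Number of paths = 4229225

Inclusion–exclusion. Total paths: C(26, 11) = 7726160. Through P₁: C(13, 4)·C(13, 7) = 1226940. Through P₂: C(19, 8)·C(7, 3) = 2645370. Since P₁ is strictly southwest of P₂, a monotone path through both must visit P₁ then P₂; paths through both = C(13, 4)·C(6, 4)·C(7, 3) = 375375. Avoid both = 7726160 − 1226940 − 2645370 + 375375 = 4229225.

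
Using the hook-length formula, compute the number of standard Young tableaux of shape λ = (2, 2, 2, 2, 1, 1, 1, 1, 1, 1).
# SYT of shape (2, 2, 2, 2, 1, 1, 1, 1, 1, 1) = 637

Hook-length formula: f^λ = n! / Π hook(c), product over all cells c of the Young diagram. For λ = (2, 2, 2, 2, 1, 1, 1, 1, 1, 1), n = 14 boxes. Hook lengths by row (left-to-right, top-to-bottom): [11, 4]; [10, 3]; [9, 2]; [8, 1]; [6]; [5]; [4]; [3]; [2]; [1]. Product of hooks = 136857600. So f^λ = 14! / 136857600 = 87178291200 / 136857600 = 637.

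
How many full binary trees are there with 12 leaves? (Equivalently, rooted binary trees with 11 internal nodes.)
C_11 = 58786

These full binary trees are counted by the Catalan number C_n = (1/(n + 1)) · C(2n, n). For n = 11: C_11 = (1/12) · C(22, 11) = 705432/12 = 58786.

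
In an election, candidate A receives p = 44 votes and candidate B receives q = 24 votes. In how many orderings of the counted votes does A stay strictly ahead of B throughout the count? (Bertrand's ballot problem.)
Strict-lead orderings = 442256241115143000

Total orderings of the 68 votes with 44 for A: C(68, 44) = 1503671219791486200. By the Bertrand ballot formula (Cycle Lemma / reflection principle), the number of orderings in which A is strictly ahead of B throughout is (p − q)/(p + q) · C(p + q, p) = (44 − 24)/(44 + 24) · 1503671219791486200 = 442256241115143000.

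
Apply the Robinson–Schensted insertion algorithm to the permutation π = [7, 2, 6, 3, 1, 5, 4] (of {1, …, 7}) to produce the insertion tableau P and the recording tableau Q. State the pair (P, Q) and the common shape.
P = [1, 3, 4] / [2, 5] / [6] / [7];  Q = [1, 3, 6] / [2, 7] / [4] / [5];  common shape = (3, 2, 1, 1)

Row-insert the values π_1, π_2, … into P one at a time, bumping the leftmost entry strictly greater than the inserted value down to the next row. The recording tableau Q records, in position (i, j), the step at which that cell was added to P.
  Insert 7 (step 1): P = [7];  Q = [1]
  Insert 2 (step 2): P = [2] / [7];  Q = [1] / [2]
  Insert 6 (step 3): P = [2, 6] / [7];  Q = [1, 3] / [2]
  Insert 3 (step 4): P = [2, 3] / [6] / [7];  Q = [1, 3] / [2] / [4]
  Insert 1 (step 5): P = [1, 3] / [2] / [6] / [7];  Q = [1, 3] / [2] / [4] / [5]
  Insert 5 (step 6): P = [1, 3, 5] / [2] / [6] / [7];  Q = [1, 3, 6] / [2] / [4] / [5]
  Insert 4 (step 7): P = [1, 3, 4] / [2, 5] / [6] / [7];  Q = [1, 3, 6] / [2, 7] / [4] / [5]
Final shape: (3, 2, 1, 1).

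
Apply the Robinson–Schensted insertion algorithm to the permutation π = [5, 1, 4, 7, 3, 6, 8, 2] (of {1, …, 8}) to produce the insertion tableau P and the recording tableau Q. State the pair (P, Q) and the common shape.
P = [1, 2, 6, 8] / [3, 7] / [4] / [5];  Q = [1, 3, 4, 7] / [2, 6] / [5] / [8];  common shape = (4, 2, 1, 1)

Row-insert the values π_1, π_2, … into P one at a time, bumping the leftmost entry strictly greater than the inserted value down to the next row. The recording tableau Q records, in position (i, j), the step at which that cell was added to P.
  Insert 5 (step 1): P = [5];  Q = [1]
  Insert 1 (step 2): P = [1] / [5];  Q = [1] / [2]
  Insert 4 (step 3): P = [1, 4] / [5];  Q = [1, 3] / [2]
  Insert 7 (step 4): P = [1, 4, 7] / [5];  Q = [1, 3, 4] / [2]
  Insert 3 (step 5): P = [1, 3, 7] / [4] / [5];  Q = [1, 3, 4] / [2] / [5]
  Insert 6 (step 6): P = [1, 3, 6] / [4, 7] / [5];  Q = [1, 3, 4] / [2, 6] / [5]
  Insert 8 (step 7): P = [1, 3, 6, 8] / [4, 7] / [5];  Q = [1, 3, 4, 7] / [2, 6] / [5]
  Insert 2 (step 8): P = [1, 2, 6, 8] / [3, 7] / [4] / [5];  Q = [1, 3, 4, 7] / [2, 6] / [5] / [8]
Final shape: (4, 2, 1, 1).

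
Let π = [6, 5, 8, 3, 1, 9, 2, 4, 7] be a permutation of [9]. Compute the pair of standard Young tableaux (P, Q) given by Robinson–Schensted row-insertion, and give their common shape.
P = [1, 2, 4, 7] / [3, 8, 9] / [5] / [6];  Q = [1, 3, 6, 9] / [2, 7, 8] / [4] / [5];  common shape = (4, 3, 1, 1)

Row-insert the values π_1, π_2, … into P one at a time, bumping the leftmost entry strictly greater than the inserted value down to the next row. The recording tableau Q records, in position (i, j), the step at which that cell was added to P.
  Insert 6 (step 1): P = [6];  Q = [1]
  Insert 5 (step 2): P = [5] / [6];  Q = [1] / [2]
  Insert 8 (step 3): P = [5, 8] / [6];  Q = [1, 3] / [2]
  Insert 3 (step 4): P = [3, 8] / [5] / [6];  Q = [1, 3] / [2] / [4]
  Insert 1 (step 5): P = [1, 8] / [3] / [5] / [6];  Q = [1, 3] / [2] / [4] / [5]
  Insert 9 (step 6): P = [1, 8, 9] / [3] / [5] / [6];  Q = [1, 3, 6] / [2] / [4] / [5]
  Insert 2 (step 7): P = [1, 2, 9] / [3, 8] / [5] / [6];  Q = [1, 3, 6] / [2, 7] / [4] / [5]
  Insert 4 (step 8): P = [1, 2, 4] / [3, 8, 9] / [5] / [6];  Q = [1, 3, 6] / [2, 7, 8] / [4] / [5]
  Insert 7 (step 9): P = [1, 2, 4, 7] / [3, 8, 9] / [5] / [6];  Q = [1, 3, 6, 9] / [2, 7, 8] / [4] / [5]
Final shape: (4, 3, 1, 1).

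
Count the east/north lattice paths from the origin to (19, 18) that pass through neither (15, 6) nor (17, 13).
Number of paths = 15099938154

Inclusion–exclusion. Total paths: C(37, 19) = 17672631900. Through P₁: C(21, 15)·C(16, 4) = 98760480. Through P₂: C(30, 17)·C(7, 2) = 2514956850. Since P₁ is strictly southwest of P₂, a monotone path through both must visit P₁ then P₂; paths through both = C(21, 15)·C(9, 2)·C(7, 2) = 41023584. Avoid both = 17672631900 − 98760480 − 2514956850 + 41023584 = 15099938154.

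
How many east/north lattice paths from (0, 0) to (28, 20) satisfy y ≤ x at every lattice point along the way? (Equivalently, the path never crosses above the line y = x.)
Number of paths = 5193831553416

By the reflection principle (André's argument), the number of monotone paths to (28, 20) with n ≤ m that never go above y = x is C(48, 28) − C(48, 29) = 16735679449896 − 11541847896480 = 5193831553416.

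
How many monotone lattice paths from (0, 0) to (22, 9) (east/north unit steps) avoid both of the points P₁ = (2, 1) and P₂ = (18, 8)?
Number of paths = 6701740

Inclusion–exclusion. Total paths: C(31, 22) = 20160075. Through P₁: C(3, 2)·C(28, 20) = 9324315. Through P₂: C(26, 18)·C(5, 4) = 7811375. Since P₁ is strictly southwest of P₂, a monotone path through both must visit P₁ then P₂; paths through both = C(3, 2)·C(23, 16)·C(5, 4) = 3677355. Avoid both = 20160075 − 9324315 − 7811375 + 3677355 = 6701740.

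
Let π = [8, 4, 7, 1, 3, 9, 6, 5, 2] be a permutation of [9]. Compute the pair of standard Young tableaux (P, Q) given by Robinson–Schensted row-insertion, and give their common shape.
P = [1, 2, 5] / [3, 6, 9] / [4] / [7] / [8];  Q = [1, 3, 6] / [2, 5, 7] / [4] / [8] / [9];  common shape = (3, 3, 1, 1, 1)

Row-insert the values π_1, π_2, … into P one at a time, bumping the leftmost entry strictly greater than the inserted value down to the next row. The recording tableau Q records, in position (i, j), the step at which that cell was added to P.
  Insert 8 (step 1): P = [8];  Q = [1]
  Insert 4 (step 2): P = [4] / [8];  Q = [1] / [2]
  Insert 7 (step 3): P = [4, 7] / [8];  Q = [1, 3] / [2]
  Insert 1 (step 4): P = [1, 7] / [4] / [8];  Q = [1, 3] / [2] / [4]
  Insert 3 (step 5): P = [1, 3] / [4, 7] / [8];  Q = [1, 3] / [2, 5] / [4]
  Insert 9 (step 6): P = [1, 3, 9] / [4, 7] / [8];  Q = [1, 3, 6] / [2, 5] / [4]
  Insert 6 (step 7): P = [1, 3, 6] / [4, 7, 9] / [8];  Q = [1, 3, 6] / [2, 5, 7] / [4]
  Insert 5 (step 8): P = [1, 3, 5] / [4, 6, 9] / [7] / [8];  Q = [1, 3, 6] / [2, 5, 7] / [4] / [8]
  Insert 2 (step 9): P = [1, 2, 5] / [3, 6, 9] / [4] / [7] / [8];  Q = [1, 3, 6] / [2, 5, 7] / [4] / [8] / [9]
Final shape: (3, 3, 1, 1, 1).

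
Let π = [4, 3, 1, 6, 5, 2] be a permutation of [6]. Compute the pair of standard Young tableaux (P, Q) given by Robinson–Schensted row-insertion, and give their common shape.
P = [1, 2] / [3, 5] / [4, 6];  Q = [1, 4] / [2, 5] / [3, 6];  common shape = (2, 2, 2)

Row-insert the values π_1, π_2, … into P one at a time, bumping the leftmost entry strictly greater than the inserted value down to the next row. The recording tableau Q records, in position (i, j), the step at which that cell was added to P.
  Insert 4 (step 1): P = [4];  Q = [1]
  Insert 3 (step 2): P = [3] / [4];  Q = [1] / [2]
  Insert 1 (step 3): P = [1] / [3] / [4];  Q = [1] / [2] / [3]
  Insert 6 (step 4): P = [1, 6] / [3] / [4];  Q = [1, 4] / [2] / [3]
  Insert 5 (step 5): P = [1, 5] / [3, 6] / [4];  Q = [1, 4] / [2, 5] / [3]
  Insert 2 (step 6): P = [1, 2] / [3, 5] / [4, 6];  Q = [1, 4] / [2, 5] / [3, 6]
Final shape: (2, 2, 2).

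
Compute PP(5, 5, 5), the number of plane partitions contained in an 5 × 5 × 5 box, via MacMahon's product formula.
PP(5, 5, 5) = 267227532

Evaluate the triple product over i = 1..5, j = 1..5, k = 1..5. The factors are (2/1) · (3/2) · (4/3) · (5/4) · (6/5) · (3/2) · (4/3) · (5/4) · … (125 factors total). The numerators and denominators telescope so the product is an integer; carrying out the multiplication exactly gives PP(5, 5, 5) = 267227532.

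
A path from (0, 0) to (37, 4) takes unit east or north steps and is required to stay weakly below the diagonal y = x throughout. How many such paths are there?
Number of paths = 90610

By the reflection principle (André's argument), the number of monotone paths to (37, 4) with n ≤ m that never go above y = x is C(41, 37) − C(41, 38) = 101270 − 10660 = 90610.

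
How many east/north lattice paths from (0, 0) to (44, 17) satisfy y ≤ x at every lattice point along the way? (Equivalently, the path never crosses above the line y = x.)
Number of paths = 334027589489580

By the reflection principle (André's argument), the number of monotone paths to (44, 17) with n ≤ m that never go above y = x is C(61, 44) − C(61, 45) = 536830054536825 − 202802465047245 = 334027589489580.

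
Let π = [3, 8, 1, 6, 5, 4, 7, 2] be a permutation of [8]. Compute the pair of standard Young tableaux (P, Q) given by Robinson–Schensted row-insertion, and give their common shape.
P = [1, 2, 7] / [3, 4] / [5] / [6] / [8];  Q = [1, 2, 7] / [3, 4] / [5] / [6] / [8];  common shape = (3, 2, 1, 1, 1)

Row-insert the values π_1, π_2, … into P one at a time, bumping the leftmost entry strictly greater than the inserted value down to the next row. The recording tableau Q records, in position (i, j), the step at which that cell was added to P.
  Insert 3 (step 1): P = [3];  Q = [1]
  Insert 8 (step 2): P = [3, 8];  Q = [1, 2]
  Insert 1 (step 3): P = [1, 8] / [3];  Q = [1, 2] / [3]
  Insert 6 (step 4): P = [1, 6] / [3, 8];  Q = [1, 2] / [3, 4]
  Insert 5 (step 5): P = [1, 5] / [3, 6] / [8];  Q = [1, 2] / [3, 4] / [5]
  Insert 4 (step 6): P = [1, 4] / [3, 5] / [6] / [8];  Q = [1, 2] / [3, 4] / [5] / [6]
  Insert 7 (step 7): P = [1, 4, 7] / [3, 5] / [6] / [8];  Q = [1, 2, 7] / [3, 4] / [5] / [6]
  Insert 2 (step 8): P = [1, 2, 7] / [3, 4] / [5] / [6] / [8];  Q = [1, 2, 7] / [3, 4] / [5] / [6] / [8]
Final shape: (3, 2, 1, 1, 1).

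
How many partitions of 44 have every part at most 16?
p(44, parts ≤ 16) = 60603

Use the recurrence p(n, m) = p(n, m−1) + p(n−m, m): either the largest part is < m (count p(n, m−1)) or the largest part is exactly m (remove one copy of m, count p(n−m, m)). With p(0, ·) = 1 this gives p(44, parts ≤ 16) = 60603. (By conjugating Young diagrams, this also counts partitions of 44 into at most 16 parts.)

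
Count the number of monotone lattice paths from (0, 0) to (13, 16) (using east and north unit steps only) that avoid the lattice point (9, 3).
Number of paths = 67340315

Total paths from (0, 0) to (13, 16): C(29, 13) = 67863915. Paths through (9, 3): (paths (0, 0) → (9, 3)) × (paths (9, 3) → (13, 16)) = C(12, 9) · C(17, 4) = 220 · 2380 = 523600. Avoidance count = 67863915 − 523600 = 67340315.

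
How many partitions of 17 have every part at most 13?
p(17, parts ≤ 13) = 290

Use the recurrence p(n, m) = p(n, m−1) + p(n−m, m): either the largest part is < m (count p(n, m−1)) or the largest part is exactly m (remove one copy of m, count p(n−m, m)). With p(0, ·) = 1 this gives p(17, parts ≤ 13) = 290. (By conjugating Young diagrams, this also counts partitions of 17 into at most 13 parts.)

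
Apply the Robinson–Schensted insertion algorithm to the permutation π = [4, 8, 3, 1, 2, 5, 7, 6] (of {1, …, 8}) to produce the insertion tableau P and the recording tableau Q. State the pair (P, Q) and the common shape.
P = [1, 2, 5, 6] / [3, 7] / [4, 8];  Q = [1, 2, 6, 7] / [3, 5] / [4, 8];  common shape = (4, 2, 2)

Row-insert the values π_1, π_2, … into P one at a time, bumping the leftmost entry strictly greater than the inserted value down to the next row. The recording tableau Q records, in position (i, j), the step at which that cell was added to P.
  Insert 4 (step 1): P = [4];  Q = [1]
  Insert 8 (step 2): P = [4, 8];  Q = [1, 2]
  Insert 3 (step 3): P = [3, 8] / [4];  Q = [1, 2] / [3]
  Insert 1 (step 4): P = [1, 8] / [3] / [4];  Q = [1, 2] / [3] / [4]
  Insert 2 (step 5): P = [1, 2] / [3, 8] / [4];  Q = [1, 2] / [3, 5] / [4]
  Insert 5 (step 6): P = [1, 2, 5] / [3, 8] / [4];  Q = [1, 2, 6] / [3, 5] / [4]
  Insert 7 (step 7): P = [1, 2, 5, 7] / [3, 8] / [4];  Q = [1, 2, 6, 7] / [3, 5] / [4]
  Insert 6 (step 8): P = [1, 2, 5, 6] / [3, 7] / [4, 8];  Q = [1, 2, 6, 7] / [3, 5] / [4, 8]
Final shape: (4, 2, 2).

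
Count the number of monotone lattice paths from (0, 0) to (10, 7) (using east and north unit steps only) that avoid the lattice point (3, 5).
Number of paths = 17432

Total paths from (0, 0) to (10, 7): C(17, 10) = 19448. Paths through (3, 5): (paths (0, 0) → (3, 5)) × (paths (3, 5) → (10, 7)) = C(8, 3) · C(9, 7) = 56 · 36 = 2016. Avoidance count = 19448 − 2016 = 17432.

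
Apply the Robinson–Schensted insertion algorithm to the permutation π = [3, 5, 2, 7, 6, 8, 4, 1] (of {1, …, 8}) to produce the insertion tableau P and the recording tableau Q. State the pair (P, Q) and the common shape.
P = [1, 4, 6, 8] / [2, 5] / [3] / [7];  Q = [1, 2, 4, 6] / [3, 5] / [7] / [8];  common shape = (4, 2, 1, 1)

Row-insert the values π_1, π_2, … into P one at a time, bumping the leftmost entry strictly greater than the inserted value down to the next row. The recording tableau Q records, in position (i, j), the step at which that cell was added to P.
  Insert 3 (step 1): P = [3];  Q = [1]
  Insert 5 (step 2): P = [3, 5];  Q = [1, 2]
  Insert 2 (step 3): P = [2, 5] / [3];  Q = [1, 2] / [3]
  Insert 7 (step 4): P = [2, 5, 7] / [3];  Q = [1, 2, 4] / [3]
  Insert 6 (step 5): P = [2, 5, 6] / [3, 7];  Q = [1, 2, 4] / [3, 5]
  Insert 8 (step 6): P = [2, 5, 6, 8] / [3, 7];  Q = [1, 2, 4, 6] / [3, 5]
  Insert 4 (step 7): P = [2, 4, 6, 8] / [3, 5] / [7];  Q = [1, 2, 4, 6] / [3, 5] / [7]
  Insert 1 (step 8): P = [1, 4, 6, 8] / [2, 5] / [3] / [7];  Q = [1, 2, 4, 6] / [3, 5] / [7] / [8]
Final shape: (4, 2, 1, 1).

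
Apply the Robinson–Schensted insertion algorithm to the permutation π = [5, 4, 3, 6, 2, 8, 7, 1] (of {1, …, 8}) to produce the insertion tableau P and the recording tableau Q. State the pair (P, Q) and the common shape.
P = [1, 6, 7] / [2, 8] / [3] / [4] / [5];  Q = [1, 4, 6] / [2, 7] / [3] / [5] / [8];  common shape = (3, 2, 1, 1, 1)

Row-insert the values π_1, π_2, … into P one at a time, bumping the leftmost entry strictly greater than the inserted value down to the next row. The recording tableau Q records, in position (i, j), the step at which that cell was added to P.
  Insert 5 (step 1): P = [5];  Q = [1]
  Insert 4 (step 2): P = [4] / [5];  Q = [1] / [2]
  Insert 3 (step 3): P = [3] / [4] / [5];  Q = [1] / [2] / [3]
  Insert 6 (step 4): P = [3, 6] / [4] / [5];  Q = [1, 4] / [2] / [3]
  Insert 2 (step 5): P = [2, 6] / [3] / [4] / [5];  Q = [1, 4] / [2] / [3] / [5]
  Insert 8 (step 6): P = [2, 6, 8] / [3] / [4] / [5];  Q = [1, 4, 6] / [2] / [3] / [5]
  Insert 7 (step 7): P = [2, 6, 7] / [3, 8] / [4] / [5];  Q = [1, 4, 6] / [2, 7] / [3] / [5]
  Insert 1 (step 8): P = [1, 6, 7] / [2, 8] / [3] / [4] / [5];  Q = [1, 4, 6] / [2, 7] / [3] / [5] / [8]
Final shape: (3, 2, 1, 1, 1).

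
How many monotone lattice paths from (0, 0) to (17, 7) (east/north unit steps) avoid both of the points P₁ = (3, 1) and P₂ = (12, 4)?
Number of paths = 138424

Inclusion–exclusion. Total paths: C(24, 17) = 346104. Through P₁: C(4, 3)·C(20, 14) = 155040. Through P₂: C(16, 12)·C(8, 5) = 101920. Since P₁ is strictly southwest of P₂, a monotone path through both must visit P₁ then P₂; paths through both = C(4, 3)·C(12, 9)·C(8, 5) = 49280. Avoid both = 346104 − 155040 − 101920 + 49280 = 138424.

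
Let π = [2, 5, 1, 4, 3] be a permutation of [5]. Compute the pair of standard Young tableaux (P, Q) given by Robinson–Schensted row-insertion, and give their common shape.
P = [1, 3] / [2, 4] / [5];  Q = [1, 2] / [3, 4] / [5];  common shape = (2, 2, 1)

Row-insert the values π_1, π_2, … into P one at a time, bumping the leftmost entry strictly greater than the inserted value down to the next row. The recording tableau Q records, in position (i, j), the step at which that cell was added to P.
  Insert 2 (step 1): P = [2];  Q = [1]
  Insert 5 (step 2): P = [2, 5];  Q = [1, 2]
  Insert 1 (step 3): P = [1, 5] / [2];  Q = [1, 2] / [3]
  Insert 4 (step 4): P = [1, 4] / [2, 5];  Q = [1, 2] / [3, 4]
  Insert 3 (step 5): P = [1, 3] / [2, 4] / [5];  Q = [1, 2] / [3, 4] / [5]
Final shape: (2, 2, 1).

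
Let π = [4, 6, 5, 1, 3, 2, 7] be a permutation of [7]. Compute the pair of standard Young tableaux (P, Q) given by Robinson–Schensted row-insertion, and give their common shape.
P = [1, 2, 7] / [3, 5] / [4] / [6];  Q = [1, 2, 7] / [3, 5] / [4] / [6];  common shape = (3, 2, 1, 1)

Row-insert the values π_1, π_2, … into P one at a time, bumping the leftmost entry strictly greater than the inserted value down to the next row. The recording tableau Q records, in position (i, j), the step at which that cell was added to P.
  Insert 4 (step 1): P = [4];  Q = [1]
  Insert 6 (step 2): P = [4, 6];  Q = [1, 2]
  Insert 5 (step 3): P = [4, 5] / [6];  Q = [1, 2] / [3]
  Insert 1 (step 4): P = [1, 5] / [4] / [6];  Q = [1, 2] / [3] / [4]
  Insert 3 (step 5): P = [1, 3] / [4, 5] / [6];  Q = [1, 2] / [3, 5] / [4]
  Insert 2 (step 6): P = [1, 2] / [3, 5] / [4] / [6];  Q = [1, 2] / [3, 5] / [4] / [6]
  Insert 7 (step 7): P = [1, 2, 7] / [3, 5] / [4] / [6];  Q = [1, 2, 7] / [3, 5] / [4] / [6]
Final shape: (3, 2, 1, 1).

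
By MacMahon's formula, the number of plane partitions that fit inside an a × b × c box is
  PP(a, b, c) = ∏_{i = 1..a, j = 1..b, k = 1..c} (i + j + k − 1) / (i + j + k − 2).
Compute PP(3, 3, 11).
PP(3, 3, 11) = 2318680

Evaluate the triple product over i = 1..3, j = 1..3, k = 1..11. The factors are (2/1) · (3/2) · (4/3) · (5/4) · (6/5) · (7/6) · (8/7) · (9/8) · … (99 factors total). The numerators and denominators telescope so the product is an integer; carrying out the multiplication exactly gives PP(3, 3, 11) = 2318680.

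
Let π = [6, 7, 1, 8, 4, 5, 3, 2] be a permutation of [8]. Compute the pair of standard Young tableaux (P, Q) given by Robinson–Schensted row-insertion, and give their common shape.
P = [1, 2, 5] / [3, 7, 8] / [4] / [6];  Q = [1, 2, 4] / [3, 5, 6] / [7] / [8];  common shape = (3, 3, 1, 1)

Row-insert the values π_1, π_2, … into P one at a time, bumping the leftmost entry strictly greater than the inserted value down to the next row. The recording tableau Q records, in position (i, j), the step at which that cell was added to P.
  Insert 6 (step 1): P = [6];  Q = [1]
  Insert 7 (step 2): P = [6, 7];  Q = [1, 2]
  Insert 1 (step 3): P = [1, 7] / [6];  Q = [1, 2] / [3]
  Insert 8 (step 4): P = [1, 7, 8] / [6];  Q = [1, 2, 4] / [3]
  Insert 4 (step 5): P = [1, 4, 8] / [6, 7];  Q = [1, 2, 4] / [3, 5]
  Insert 5 (step 6): P = [1, 4, 5] / [6, 7, 8];  Q = [1, 2, 4] / [3, 5, 6]
  Insert 3 (step 7): P = [1, 3, 5] / [4, 7, 8] / [6];  Q = [1, 2, 4] / [3, 5, 6] / [7]
  Insert 2 (step 8): P = [1, 2, 5] / [3, 7, 8] / [4] / [6];  Q = [1, 2, 4] / [3, 5, 6] / [7] / [8]
Final shape: (3, 3, 1, 1).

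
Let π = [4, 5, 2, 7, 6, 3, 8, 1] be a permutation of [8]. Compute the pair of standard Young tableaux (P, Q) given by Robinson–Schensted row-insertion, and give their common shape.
P = [1, 3, 6, 8] / [2, 5] / [4] / [7];  Q = [1, 2, 4, 7] / [3, 5] / [6] / [8];  common shape = (4, 2, 1, 1)

Row-insert the values π_1, π_2, … into P one at a time, bumping the leftmost entry strictly greater than the inserted value down to the next row. The recording tableau Q records, in position (i, j), the step at which that cell was added to P.
  Insert 4 (step 1): P = [4];  Q = [1]
  Insert 5 (step 2): P = [4, 5];  Q = [1, 2]
  Insert 2 (step 3): P = [2, 5] / [4];  Q = [1, 2] / [3]
  Insert 7 (step 4): P = [2, 5, 7] / [4];  Q = [1, 2, 4] / [3]
  Insert 6 (step 5): P = [2, 5, 6] / [4, 7];  Q = [1, 2, 4] / [3, 5]
  Insert 3 (step 6): P = [2, 3, 6] / [4, 5] / [7];  Q = [1, 2, 4] / [3, 5] / [6]
  Insert 8 (step 7): P = [2, 3, 6, 8] / [4, 5] / [7];  Q = [1, 2, 4, 7] / [3, 5] / [6]
  Insert 1 (step 8): P = [1, 3, 6, 8] / [2, 5] / [4] / [7];  Q = [1, 2, 4, 7] / [3, 5] / [6] / [8]
Final shape: (4, 2, 1, 1).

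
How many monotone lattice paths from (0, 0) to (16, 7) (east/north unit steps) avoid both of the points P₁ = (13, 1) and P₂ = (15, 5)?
Number of paths = 198099

Inclusion–exclusion. Total paths: C(23, 16) = 245157. Through P₁: C(14, 13)·C(9, 3) = 1176. Through P₂: C(20, 15)·C(3, 1) = 46512. Since P₁ is strictly southwest of P₂, a monotone path through both must visit P₁ then P₂; paths through both = C(14, 13)·C(6, 2)·C(3, 1) = 630. Avoid both = 245157 − 1176 − 46512 + 630 = 198099.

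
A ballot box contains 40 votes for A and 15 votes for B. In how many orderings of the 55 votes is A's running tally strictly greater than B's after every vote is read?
Strict-lead orderings = 5408954784450

Total orderings of the 55 votes with 40 for A: C(55, 40) = 11899700525790. By the Bertrand ballot formula (Cycle Lemma / reflection principle), the number of orderings in which A is strictly ahead of B throughout is (p − q)/(p + q) · C(p + q, p) = (40 − 15)/(40 + 15) · 11899700525790 = 5408954784450.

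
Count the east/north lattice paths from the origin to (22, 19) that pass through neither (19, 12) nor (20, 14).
Number of paths = 207387311835

Inclusion–exclusion. Total paths: C(41, 22) = 244662670200. Through P₁: C(31, 19)·C(10, 3) = 16934463000. Through P₂: C(34, 20)·C(7, 2) = 29231488440. Since P₁ is strictly southwest of P₂, a monotone path through both must visit P₁ then P₂; paths through both = C(31, 19)·C(3, 1)·C(7, 2) = 8890593075. Avoid both = 244662670200 − 16934463000 − 29231488440 + 8890593075 = 207387311835.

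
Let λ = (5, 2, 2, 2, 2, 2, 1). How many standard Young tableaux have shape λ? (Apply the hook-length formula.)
# SYT of shape (5, 2, 2, 2, 2, 2, 1) = 116480

Hook-length formula: f^λ = n! / Π hook(c), product over all cells c of the Young diagram. For λ = (5, 2, 2, 2, 2, 2, 1), n = 16 boxes. Hook lengths by row (left-to-right, top-to-bottom): [11, 9, 3, 2, 1]; [7, 5]; [6, 4]; [5, 3]; [4, 2]; [3, 1]; [1]. Product of hooks = 179625600. So f^λ = 16! / 179625600 = 20922789888000 / 179625600 = 116480.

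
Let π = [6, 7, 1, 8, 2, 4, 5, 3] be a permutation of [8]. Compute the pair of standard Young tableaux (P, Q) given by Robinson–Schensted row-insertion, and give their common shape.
P = [1, 2, 3, 5] / [4, 7, 8] / [6];  Q = [1, 2, 4, 7] / [3, 5, 6] / [8];  common shape = (4, 3, 1)

Row-insert the values π_1, π_2, … into P one at a time, bumping the leftmost entry strictly greater than the inserted value down to the next row. The recording tableau Q records, in position (i, j), the step at which that cell was added to P.
  Insert 6 (step 1): P = [6];  Q = [1]
  Insert 7 (step 2): P = [6, 7];  Q = [1, 2]
  Insert 1 (step 3): P = [1, 7] / [6];  Q = [1, 2] / [3]
  Insert 8 (step 4): P = [1, 7, 8] / [6];  Q = [1, 2, 4] / [3]
  Insert 2 (step 5): P = [1, 2, 8] / [6, 7];  Q = [1, 2, 4] / [3, 5]
  Insert 4 (step 6): P = [1, 2, 4] / [6, 7, 8];  Q = [1, 2, 4] / [3, 5, 6]
  Insert 5 (step 7): P = [1, 2, 4, 5] / [6, 7, 8];  Q = [1, 2, 4, 7] / [3, 5, 6]
  Insert 3 (step 8): P = [1, 2, 3, 5] / [4, 7, 8] / [6];  Q = [1, 2, 4, 7] / [3, 5, 6] / [8]
Final shape: (4, 3, 1).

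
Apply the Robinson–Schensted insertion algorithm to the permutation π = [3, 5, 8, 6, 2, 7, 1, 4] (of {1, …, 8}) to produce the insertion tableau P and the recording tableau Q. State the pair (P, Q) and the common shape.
P = [1, 4, 6, 7] / [2, 5] / [3] / [8];  Q = [1, 2, 3, 6] / [4, 8] / [5] / [7];  common shape = (4, 2, 1, 1)

Row-insert the values π_1, π_2, … into P one at a time, bumping the leftmost entry strictly greater than the inserted value down to the next row. The recording tableau Q records, in position (i, j), the step at which that cell was added to P.
  Insert 3 (step 1): P = [3];  Q = [1]
  Insert 5 (step 2): P = [3, 5];  Q = [1, 2]
  Insert 8 (step 3): P = [3, 5, 8];  Q = [1, 2, 3]
  Insert 6 (step 4): P = [3, 5, 6] / [8];  Q = [1, 2, 3] / [4]
  Insert 2 (step 5): P = [2, 5, 6] / [3] / [8];  Q = [1, 2, 3] / [4] / [5]
  Insert 7 (step 6): P = [2, 5, 6, 7] / [3] / [8];  Q = [1, 2, 3, 6] / [4] / [5]
  Insert 1 (step 7): P = [1, 5, 6, 7] / [2] / [3] / [8];  Q = [1, 2, 3, 6] / [4] / [5] / [7]
  Insert 4 (step 8): P = [1, 4, 6, 7] / [2, 5] / [3] / [8];  Q = [1, 2, 3, 6] / [4, 8] / [5] / [7]
Final shape: (4, 2, 1, 1).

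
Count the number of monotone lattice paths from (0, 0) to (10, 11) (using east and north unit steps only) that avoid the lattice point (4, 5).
Number of paths = 236292

Total paths from (0, 0) to (10, 11): C(21, 10) = 352716. Paths through (4, 5): (paths (0, 0) → (4, 5)) × (paths (4, 5) → (10, 11)) = C(9, 4) · C(12, 6) = 126 · 924 = 116424. Avoidance count = 352716 − 116424 = 236292.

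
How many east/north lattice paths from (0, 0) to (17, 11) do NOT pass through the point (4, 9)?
Number of paths = 21399105

Total paths from (0, 0) to (17, 11): C(28, 17) = 21474180. Paths through (4, 9): (paths (0, 0) → (4, 9)) × (paths (4, 9) → (17, 11)) = C(13, 4) · C(15, 13) = 715 · 105 = 75075. Avoidance count = 21474180 − 75075 = 21399105.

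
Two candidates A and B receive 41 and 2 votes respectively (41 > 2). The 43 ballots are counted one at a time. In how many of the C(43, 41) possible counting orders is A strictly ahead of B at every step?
Strict-lead orderings = 819

Total orderings of the 43 votes with 41 for A: C(43, 41) = 903. By the Bertrand ballot formula (Cycle Lemma / reflection principle), the number of orderings in which A is strictly ahead of B throughout is (p − q)/(p + q) · C(p + q, p) = (41 − 2)/(41 + 2) · 903 = 819.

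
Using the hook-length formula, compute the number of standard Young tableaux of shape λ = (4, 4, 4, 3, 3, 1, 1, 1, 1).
# SYT of shape (4, 4, 4, 3, 3, 1, 1, 1, 1) = 349188840

Hook-length formula: f^λ = n! / Π hook(c), product over all cells c of the Young diagram. For λ = (4, 4, 4, 3, 3, 1, 1, 1, 1), n = 22 boxes. Hook lengths by row (left-to-right, top-to-bottom): [12, 7, 6, 3]; [11, 6, 5, 2]; [10, 5, 4, 1]; [8, 3, 2]; [7, 2, 1]; [4]; [3]; [2]; [1]. Product of hooks = 3218890752000. So f^λ = 22! / 3218890752000 = 1124000727777607680000 / 3218890752000 = 349188840.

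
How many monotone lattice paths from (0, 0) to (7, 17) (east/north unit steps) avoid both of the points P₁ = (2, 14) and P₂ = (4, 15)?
Number of paths = 304224

Inclusion–exclusion. Total paths: C(24, 7) = 346104. Through P₁: C(16, 2)·C(8, 5) = 6720. Through P₂: C(19, 4)·C(5, 3) = 38760. Since P₁ is strictly southwest of P₂, a monotone path through both must visit P₁ then P₂; paths through both = C(16, 2)·C(3, 2)·C(5, 3) = 3600. Avoid both = 346104 − 6720 − 38760 + 3600 = 304224.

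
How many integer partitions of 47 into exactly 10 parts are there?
p(47, 10 parts) = 10936

Partitions of n into exactly k parts are in bijection with partitions of n − k into at most k parts (subtract 1 from each part). So p(47, exactly 10) = p(37, parts ≤ 10). Computing via the recurrence p(m, j) = p(m, j−1) + p(m−j, j) gives 10936.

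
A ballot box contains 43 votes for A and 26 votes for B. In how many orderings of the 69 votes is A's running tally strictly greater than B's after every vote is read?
Strict-lead orderings = 1730378572929279504

Total orderings of the 69 votes with 43 for A: C(69, 43) = 7023301266595310928. By the Bertrand ballot formula (Cycle Lemma / reflection principle), the number of orderings in which A is strictly ahead of B throughout is (p − q)/(p + q) · C(p + q, p) = (43 − 26)/(43 + 26) · 7023301266595310928 = 1730378572929279504.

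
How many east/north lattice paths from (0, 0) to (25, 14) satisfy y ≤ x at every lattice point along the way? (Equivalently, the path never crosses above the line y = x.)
Number of paths = 6962078952

By the reflection principle (André's argument), the number of monotone paths to (25, 14) with n ≤ m that never go above y = x is C(39, 25) − C(39, 26) = 15084504396 − 8122425444 = 6962078952.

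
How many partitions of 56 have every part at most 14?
p(56, parts ≤ 14) = 290071

Use the recurrence p(n, m) = p(n, m−1) + p(n−m, m): either the largest part is < m (count p(n, m−1)) or the largest part is exactly m (remove one copy of m, count p(n−m, m)). With p(0, ·) = 1 this gives p(56, parts ≤ 14) = 290071. (By conjugating Young diagrams, this also counts partitions of 56 into at most 14 parts.)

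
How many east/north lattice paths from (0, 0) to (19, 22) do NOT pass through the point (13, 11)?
Number of paths = 213770392056

Total paths from (0, 0) to (19, 22): C(41, 19) = 244662670200. Paths through (13, 11): (paths (0, 0) → (13, 11)) × (paths (13, 11) → (19, 22)) = C(24, 13) · C(17, 6) = 2496144 · 12376 = 30892278144. Avoidance count = 244662670200 − 30892278144 = 213770392056.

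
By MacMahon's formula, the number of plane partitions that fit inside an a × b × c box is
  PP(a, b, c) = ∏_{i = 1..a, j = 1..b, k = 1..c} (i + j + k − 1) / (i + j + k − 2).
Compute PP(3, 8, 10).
PP(3, 8, 10) = 1028698128744

Evaluate the triple product over i = 1..3, j = 1..8, k = 1..10. The factors are (2/1) · (3/2) · (4/3) · (5/4) · (6/5) · (7/6) · (8/7) · (9/8) · … (240 factors total). The numerators and denominators telescope so the product is an integer; carrying out the multiplication exactly gives PP(3, 8, 10) = 1028698128744.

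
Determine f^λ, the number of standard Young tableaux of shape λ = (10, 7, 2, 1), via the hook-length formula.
# SYT of shape (10, 7, 2, 1) = 8268800

Hook-length formula: f^λ = n! / Π hook(c), product over all cells c of the Young diagram. For λ = (10, 7, 2, 1), n = 20 boxes. Hook lengths by row (left-to-right, top-to-bottom): [13, 11, 9, 8, 7, 6, 5, 3, 2, 1]; [9, 7, 5, 4, 3, 2, 1]; [3, 1]; [1]. Product of hooks = 294226732800. So f^λ = 20! / 294226732800 = 2432902008176640000 / 294226732800 = 8268800.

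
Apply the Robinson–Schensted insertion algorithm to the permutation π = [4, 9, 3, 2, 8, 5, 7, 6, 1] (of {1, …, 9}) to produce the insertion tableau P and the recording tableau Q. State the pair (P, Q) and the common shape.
P = [1, 5, 6] / [2, 7] / [3, 8] / [4] / [9];  Q = [1, 2, 7] / [3, 5] / [4, 6] / [8] / [9];  common shape = (3, 2, 2, 1, 1)

Row-insert the values π_1, π_2, … into P one at a time, bumping the leftmost entry strictly greater than the inserted value down to the next row. The recording tableau Q records, in position (i, j), the step at which that cell was added to P.
  Insert 4 (step 1): P = [4];  Q = [1]
  Insert 9 (step 2): P = [4, 9];  Q = [1, 2]
  Insert 3 (step 3): P = [3, 9] / [4];  Q = [1, 2] / [3]
  Insert 2 (step 4): P = [2, 9] / [3] / [4];  Q = [1, 2] / [3] / [4]
  Insert 8 (step 5): P = [2, 8] / [3, 9] / [4];  Q = [1, 2] / [3, 5] / [4]
  Insert 5 (step 6): P = [2, 5] / [3, 8] / [4, 9];  Q = [1, 2] / [3, 5] / [4, 6]
  Insert 7 (step 7): P = [2, 5, 7] / [3, 8] / [4, 9];  Q = [1, 2, 7] / [3, 5] / [4, 6]
  Insert 6 (step 8): P = [2, 5, 6] / [3, 7] / [4, 8] / [9];  Q = [1, 2, 7] / [3, 5] / [4, 6] / [8]
  Insert 1 (step 9): P = [1, 5, 6] / [2, 7] / [3, 8] / [4] / [9];  Q = [1, 2, 7] / [3, 5] / [4, 6] / [8] / [9]
Final shape: (3, 2, 2, 1, 1).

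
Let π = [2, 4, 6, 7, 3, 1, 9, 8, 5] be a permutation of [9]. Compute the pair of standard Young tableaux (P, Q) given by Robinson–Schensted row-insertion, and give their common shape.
P = [1, 3, 5, 7, 8] / [2, 6] / [4, 9];  Q = [1, 2, 3, 4, 7] / [5, 8] / [6, 9];  common shape = (5, 2, 2)

Row-insert the values π_1, π_2, … into P one at a time, bumping the leftmost entry strictly greater than the inserted value down to the next row. The recording tableau Q records, in position (i, j), the step at which that cell was added to P.
  Insert 2 (step 1): P = [2];  Q = [1]
  Insert 4 (step 2): P = [2, 4];  Q = [1, 2]
  Insert 6 (step 3): P = [2, 4, 6];  Q = [1, 2, 3]
  Insert 7 (step 4): P = [2, 4, 6, 7];  Q = [1, 2, 3, 4]
  Insert 3 (step 5): P = [2, 3, 6, 7] / [4];  Q = [1, 2, 3, 4] / [5]
  Insert 1 (step 6): P = [1, 3, 6, 7] / [2] / [4];  Q = [1, 2, 3, 4] / [5] / [6]
  Insert 9 (step 7): P = [1, 3, 6, 7, 9] / [2] / [4];  Q = [1, 2, 3, 4, 7] / [5] / [6]
  Insert 8 (step 8): P = [1, 3, 6, 7, 8] / [2, 9] / [4];  Q = [1, 2, 3, 4, 7] / [5, 8] / [6]
  Insert 5 (step 9): P = [1, 3, 5, 7, 8] / [2, 6] / [4, 9];  Q = [1, 2, 3, 4, 7] / [5, 8] / [6, 9]
Final shape: (5, 2, 2).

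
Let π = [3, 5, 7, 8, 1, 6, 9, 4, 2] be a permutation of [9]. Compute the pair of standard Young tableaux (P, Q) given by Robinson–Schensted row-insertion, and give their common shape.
P = [1, 2, 6, 8, 9] / [3, 4] / [5] / [7];  Q = [1, 2, 3, 4, 7] / [5, 6] / [8] / [9];  common shape = (5, 2, 1, 1)

Row-insert the values π_1, π_2, … into P one at a time, bumping the leftmost entry strictly greater than the inserted value down to the next row. The recording tableau Q records, in position (i, j), the step at which that cell was added to P.
  Insert 3 (step 1): P = [3];  Q = [1]
  Insert 5 (step 2): P = [3, 5];  Q = [1, 2]
  Insert 7 (step 3): P = [3, 5, 7];  Q = [1, 2, 3]
  Insert 8 (step 4): P = [3, 5, 7, 8];  Q = [1, 2, 3, 4]
  Insert 1 (step 5): P = [1, 5, 7, 8] / [3];  Q = [1, 2, 3, 4] / [5]
  Insert 6 (step 6): P = [1, 5, 6, 8] / [3, 7];  Q = [1, 2, 3, 4] / [5, 6]
  Insert 9 (step 7): P = [1, 5, 6, 8, 9] / [3, 7];  Q = [1, 2, 3, 4, 7] / [5, 6]
  Insert 4 (step 8): P = [1, 4, 6, 8, 9] / [3, 5] / [7];  Q = [1, 2, 3, 4, 7] / [5, 6] / [8]
  Insert 2 (step 9): P = [1, 2, 6, 8, 9] / [3, 4] / [5] / [7];  Q = [1, 2, 3, 4, 7] / [5, 6] / [8] / [9]
Final shape: (5, 2, 1, 1).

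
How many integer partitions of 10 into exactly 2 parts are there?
p(10, 2 parts) = 5

Partitions of n into exactly k parts ↔ partitions of n − k into at most k parts (subtract 1 from each part). For n = 10, k = 2, the partitions are: 9+1, 8+2, 7+3, 6+4, 5+5. Count = 5.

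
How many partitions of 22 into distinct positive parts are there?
q(22) = 89

A partition into distinct parts is a strictly decreasing sequence summing to n. The recurrence d(n, m) = d(n, m−1) + d(n−m, m−1) (use part m at most once) with q(n) = d(n, n) gives q(22) = 89. (Euler's theorem: # distinct-part partitions = # odd-part partitions.)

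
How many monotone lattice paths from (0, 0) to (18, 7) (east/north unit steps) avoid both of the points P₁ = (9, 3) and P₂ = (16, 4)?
Number of paths = 292550

Inclusion–exclusion. Total paths: C(25, 18) = 480700. Through P₁: C(12, 9)·C(13, 9) = 157300. Through P₂: C(20, 16)·C(5, 2) = 48450. Since P₁ is strictly southwest of P₂, a monotone path through both must visit P₁ then P₂; paths through both = C(12, 9)·C(8, 7)·C(5, 2) = 17600. Avoid both = 480700 − 157300 − 48450 + 17600 = 292550.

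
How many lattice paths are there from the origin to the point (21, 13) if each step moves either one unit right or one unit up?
Number of paths = 927983760

A monotone lattice path from (0, 0) to (21, 13) consists of 21 east steps and 13 north steps in some order, so it is determined by which 21 of the 34 steps are east. The count is C(34, 21) = 927983760.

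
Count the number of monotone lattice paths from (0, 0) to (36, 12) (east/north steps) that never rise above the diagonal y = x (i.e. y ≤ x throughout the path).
Number of paths = 47073334100

By the reflection principle (André's argument), the number of monotone paths to (36, 12) with n ≤ m that never go above y = x is C(48, 36) − C(48, 37) = 69668534468 − 22595200368 = 47073334100.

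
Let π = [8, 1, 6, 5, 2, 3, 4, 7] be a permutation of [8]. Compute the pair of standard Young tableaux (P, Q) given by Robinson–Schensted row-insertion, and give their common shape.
P = [1, 2, 3, 4, 7] / [5] / [6] / [8];  Q = [1, 3, 6, 7, 8] / [2] / [4] / [5];  common shape = (5, 1, 1, 1)

Row-insert the values π_1, π_2, … into P one at a time, bumping the leftmost entry strictly greater than the inserted value down to the next row. The recording tableau Q records, in position (i, j), the step at which that cell was added to P.
  Insert 8 (step 1): P = [8];  Q = [1]
  Insert 1 (step 2): P = [1] / [8];  Q = [1] / [2]
  Insert 6 (step 3): P = [1, 6] / [8];  Q = [1, 3] / [2]
  Insert 5 (step 4): P = [1, 5] / [6] / [8];  Q = [1, 3] / [2] / [4]
  Insert 2 (step 5): P = [1, 2] / [5] / [6] / [8];  Q = [1, 3] / [2] / [4] / [5]
  Insert 3 (step 6): P = [1, 2, 3] / [5] / [6] / [8];  Q = [1, 3, 6] / [2] / [4] / [5]
  Insert 4 (step 7): P = [1, 2, 3, 4] / [5] / [6] / [8];  Q = [1, 3, 6, 7] / [2] / [4] / [5]
  Insert 7 (step 8): P = [1, 2, 3, 4, 7] / [5] / [6] / [8];  Q = [1, 3, 6, 7, 8] / [2] / [4] / [5]
Final shape: (5, 1, 1, 1).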